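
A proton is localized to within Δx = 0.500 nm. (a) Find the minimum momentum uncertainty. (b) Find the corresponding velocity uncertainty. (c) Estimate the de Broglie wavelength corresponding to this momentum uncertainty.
(a) Δp_min = 1.055 × 10^-25 kg·m/s
(b) Δv_min = 63.049 m/s
(c) λ_dB = 6.283 nm

Step-by-step:

(a) From the uncertainty principle:
Δp_min = ℏ/(2Δx) = (1.055e-34 J·s)/(2 × 5.000e-10 m) = 1.055e-25 kg·m/s

(b) The velocity uncertainty:
Δv = Δp/m = (1.055e-25 kg·m/s)/(1.673e-27 kg) = 6.305e+01 m/s = 63.049 m/s

(c) The de Broglie wavelength for this momentum:
λ = h/p = (6.626e-34 J·s)/(1.055e-25 kg·m/s) = 6.283e-09 m = 6.283 nm

Note: The de Broglie wavelength is comparable to the localization size, as expected from wave-particle duality.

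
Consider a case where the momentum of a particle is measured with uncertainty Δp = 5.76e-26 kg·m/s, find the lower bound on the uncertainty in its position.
915.427 pm

Using the Heisenberg uncertainty principle:
ΔxΔp ≥ ℏ/2

The minimum uncertainty in position is:
Δx_min = ℏ/(2Δp)
Δx_min = (1.055e-34 J·s) / (2 × 5.760e-26 kg·m/s)
Δx_min = 9.154e-10 m = 915.427 pm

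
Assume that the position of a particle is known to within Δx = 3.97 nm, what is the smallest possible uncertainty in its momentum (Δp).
1.328 × 10^-26 kg·m/s

Using the Heisenberg uncertainty principle:
ΔxΔp ≥ ℏ/2

The minimum uncertainty in momentum is:
Δp_min = ℏ/(2Δx)
Δp_min = (1.055e-34 J·s) / (2 × 3.970e-09 m)
Δp_min = 1.328e-26 kg·m/s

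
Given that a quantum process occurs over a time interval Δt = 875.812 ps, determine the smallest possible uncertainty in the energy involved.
375.772 neV

Using the energy-time uncertainty principle:
ΔEΔt ≥ ℏ/2

The minimum uncertainty in energy is:
ΔE_min = ℏ/(2Δt)
ΔE_min = (1.055e-34 J·s) / (2 × 8.758e-10 s)
ΔE_min = 6.021e-26 J = 375.772 neV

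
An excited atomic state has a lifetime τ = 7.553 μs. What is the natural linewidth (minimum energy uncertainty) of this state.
43.573 peV

Using the energy-time uncertainty principle:
ΔEΔt ≥ ℏ/2

The lifetime τ represents the time uncertainty Δt.
The natural linewidth (minimum energy uncertainty) is:

ΔE = ℏ/(2τ)
ΔE = (1.055e-34 J·s) / (2 × 7.553e-06 s)
ΔE = 6.981e-30 J = 43.573 peV

This natural linewidth limits the precision of spectroscopic measurements.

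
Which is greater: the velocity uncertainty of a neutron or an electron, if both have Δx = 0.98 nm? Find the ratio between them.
The electron has the larger minimum velocity uncertainty, by a ratio of 1838.7.

For both particles, Δp_min = ℏ/(2Δx) = 5.380e-26 kg·m/s (same for both).

The velocity uncertainty is Δv = Δp/m:
- neutron: Δv = 5.380e-26 / 1.675e-27 = 3.212e+01 m/s = 32.124 m/s
- electron: Δv = 5.380e-26 / 9.109e-31 = 5.907e+04 m/s = 59.065 km/s

Ratio: 5.907e+04 / 3.212e+01 = 1838.7

The lighter particle has larger velocity uncertainty because Δv ∝ 1/m.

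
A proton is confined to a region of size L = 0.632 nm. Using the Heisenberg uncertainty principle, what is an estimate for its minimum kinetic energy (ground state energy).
12.987 μeV

Using the uncertainty principle to estimate ground state energy:

1. The position uncertainty is approximately the confinement size:
   Δx ≈ L = 6.320e-10 m

2. From ΔxΔp ≥ ℏ/2, the minimum momentum uncertainty is:
   Δp ≈ ℏ/(2L) = 8.343e-26 kg·m/s

3. The kinetic energy is approximately:
   KE ≈ (Δp)²/(2m) = (8.343e-26)²/(2 × 1.673e-27 kg)
   KE ≈ 2.081e-24 J = 12.987 μeV

This is an order-of-magnitude estimate of the ground state energy.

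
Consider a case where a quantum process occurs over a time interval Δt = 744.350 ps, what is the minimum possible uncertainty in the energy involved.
442.139 neV

Using the energy-time uncertainty principle:
ΔEΔt ≥ ℏ/2

The minimum uncertainty in energy is:
ΔE_min = ℏ/(2Δt)
ΔE_min = (1.055e-34 J·s) / (2 × 7.444e-10 s)
ΔE_min = 7.084e-26 J = 442.139 neV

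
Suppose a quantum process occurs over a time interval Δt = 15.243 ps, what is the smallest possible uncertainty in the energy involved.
21.591 μeV

Using the energy-time uncertainty principle:
ΔEΔt ≥ ℏ/2

The minimum uncertainty in energy is:
ΔE_min = ℏ/(2Δt)
ΔE_min = (1.055e-34 J·s) / (2 × 1.524e-11 s)
ΔE_min = 3.459e-24 J = 21.591 μeV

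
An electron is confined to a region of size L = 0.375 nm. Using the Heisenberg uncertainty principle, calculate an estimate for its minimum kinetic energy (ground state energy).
67.733 meV

Using the uncertainty principle to estimate ground state energy:

1. The position uncertainty is approximately the confinement size:
   Δx ≈ L = 3.750e-10 m

2. From ΔxΔp ≥ ℏ/2, the minimum momentum uncertainty is:
   Δp ≈ ℏ/(2L) = 1.406e-25 kg·m/s

3. The kinetic energy is approximately:
   KE ≈ (Δp)²/(2m) = (1.406e-25)²/(2 × 9.109e-31 kg)
   KE ≈ 1.085e-20 J = 67.733 meV

This is an order-of-magnitude estimate of the ground state energy.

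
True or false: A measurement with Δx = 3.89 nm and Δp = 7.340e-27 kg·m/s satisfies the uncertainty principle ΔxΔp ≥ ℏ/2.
No, it violates the uncertainty principle (impossible measurement).

Calculate the product ΔxΔp:
ΔxΔp = (3.890e-09 m) × (7.340e-27 kg·m/s)
ΔxΔp = 2.855e-35 J·s

Compare to the minimum allowed value ℏ/2:
ℏ/2 = 5.273e-35 J·s

Since ΔxΔp = 2.855e-35 J·s < 5.273e-35 J·s = ℏ/2,
the measurement violates the uncertainty principle.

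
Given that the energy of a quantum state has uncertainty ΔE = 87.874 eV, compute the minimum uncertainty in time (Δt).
3.745 as

Using the energy-time uncertainty principle:
ΔEΔt ≥ ℏ/2

The minimum uncertainty in time is:
Δt_min = ℏ/(2ΔE)
Δt_min = (1.055e-34 J·s) / (2 × 1.408e-17 J)
Δt_min = 3.745e-18 s = 3.745 as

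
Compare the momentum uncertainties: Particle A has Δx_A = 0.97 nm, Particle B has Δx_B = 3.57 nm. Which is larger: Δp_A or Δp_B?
Particle A has the larger minimum momentum uncertainty, by a factor of 3.68.

For each particle, the minimum momentum uncertainty is Δp_min = ℏ/(2Δx):

Particle A: Δp_A = ℏ/(2×9.700e-10 m) = 5.436e-26 kg·m/s
Particle B: Δp_B = ℏ/(2×3.570e-09 m) = 1.477e-26 kg·m/s

Ratio: Δp_A/Δp_B = 3.68

Since Δp_min ∝ 1/Δx, the particle with smaller position uncertainty (A) has larger momentum uncertainty.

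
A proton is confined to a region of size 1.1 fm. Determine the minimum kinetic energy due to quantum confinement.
4.287 MeV

Using the uncertainty principle:

1. Position uncertainty: Δx ≈ 1.100e-15 m
2. Minimum momentum uncertainty: Δp = ℏ/(2Δx) = 4.794e-20 kg·m/s
3. Minimum kinetic energy:
   KE = (Δp)²/(2m) = (4.794e-20)²/(2 × 1.673e-27 kg)
   KE = 6.869e-13 J = 4.287 MeV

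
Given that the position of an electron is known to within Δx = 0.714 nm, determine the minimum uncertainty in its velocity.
81.070 km/s

Using the Heisenberg uncertainty principle and Δp = mΔv:
ΔxΔp ≥ ℏ/2
Δx(mΔv) ≥ ℏ/2

The minimum uncertainty in velocity is:
Δv_min = ℏ/(2mΔx)
Δv_min = (1.055e-34 J·s) / (2 × 9.109e-31 kg × 7.140e-10 m)
Δv_min = 8.107e+04 m/s = 81.070 km/s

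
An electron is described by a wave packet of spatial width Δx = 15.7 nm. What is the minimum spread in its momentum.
3.359 × 10^-27 kg·m/s

For a wave packet, the spatial width Δx and momentum spread Δp are related by the uncertainty principle:
ΔxΔp ≥ ℏ/2

The minimum momentum spread is:
Δp_min = ℏ/(2Δx)
Δp_min = (1.055e-34 J·s) / (2 × 1.570e-08 m)
Δp_min = 3.359e-27 kg·m/s

A wave packet cannot have both a well-defined position and well-defined momentum.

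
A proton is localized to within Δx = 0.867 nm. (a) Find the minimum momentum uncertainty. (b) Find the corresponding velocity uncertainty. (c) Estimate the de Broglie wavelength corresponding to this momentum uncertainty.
(a) Δp_min = 6.082 × 10^-26 kg·m/s
(b) Δv_min = 36.360 m/s
(c) λ_dB = 10.895 nm

Step-by-step:

(a) From the uncertainty principle:
Δp_min = ℏ/(2Δx) = (1.055e-34 J·s)/(2 × 8.670e-10 m) = 6.082e-26 kg·m/s

(b) The velocity uncertainty:
Δv = Δp/m = (6.082e-26 kg·m/s)/(1.673e-27 kg) = 3.636e+01 m/s = 36.360 m/s

(c) The de Broglie wavelength for this momentum:
λ = h/p = (6.626e-34 J·s)/(6.082e-26 kg·m/s) = 1.090e-08 m = 10.895 nm

Note: The de Broglie wavelength is comparable to the localization size, as expected from wave-particle duality.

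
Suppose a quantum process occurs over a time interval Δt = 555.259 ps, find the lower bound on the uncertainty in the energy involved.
592.707 neV

Using the energy-time uncertainty principle:
ΔEΔt ≥ ℏ/2

The minimum uncertainty in energy is:
ΔE_min = ℏ/(2Δt)
ΔE_min = (1.055e-34 J·s) / (2 × 5.553e-10 s)
ΔE_min = 9.496e-26 J = 592.707 neV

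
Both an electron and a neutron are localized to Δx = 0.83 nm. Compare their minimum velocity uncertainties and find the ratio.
The electron has the larger minimum velocity uncertainty, by a ratio of 1838.7.

For both particles, Δp_min = ℏ/(2Δx) = 6.353e-26 kg·m/s (same for both).

The velocity uncertainty is Δv = Δp/m:
- electron: Δv = 6.353e-26 / 9.109e-31 = 6.974e+04 m/s = 69.740 km/s
- neutron: Δv = 6.353e-26 / 1.675e-27 = 3.793e+01 m/s = 37.929 m/s

Ratio: 6.974e+04 / 3.793e+01 = 1838.7

The lighter particle has larger velocity uncertainty because Δv ∝ 1/m.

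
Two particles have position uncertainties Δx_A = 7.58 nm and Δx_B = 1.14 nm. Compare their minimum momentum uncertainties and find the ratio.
Particle B has the larger minimum momentum uncertainty, by a factor of 6.65.

For each particle, the minimum momentum uncertainty is Δp_min = ℏ/(2Δx):

Particle A: Δp_A = ℏ/(2×7.580e-09 m) = 6.956e-27 kg·m/s
Particle B: Δp_B = ℏ/(2×1.140e-09 m) = 4.625e-26 kg·m/s

Ratio: Δp_B/Δp_A = 6.65

Since Δp_min ∝ 1/Δx, the particle with smaller position uncertainty (B) has larger momentum uncertainty.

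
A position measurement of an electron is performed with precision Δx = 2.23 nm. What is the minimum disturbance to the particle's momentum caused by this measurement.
2.365 × 10^-26 kg·m/s

The uncertainty principle implies that measuring position disturbs momentum:
ΔxΔp ≥ ℏ/2

When we measure position with precision Δx, we necessarily introduce a momentum uncertainty:
Δp ≥ ℏ/(2Δx)
Δp_min = (1.055e-34 J·s) / (2 × 2.230e-09 m)
Δp_min = 2.365e-26 kg·m/s

The more precisely we measure position, the greater the momentum disturbance.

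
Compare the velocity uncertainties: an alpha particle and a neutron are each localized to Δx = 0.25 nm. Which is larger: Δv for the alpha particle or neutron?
The neutron has the larger minimum velocity uncertainty, by a ratio of 4.0.

For both particles, Δp_min = ℏ/(2Δx) = 2.109e-25 kg·m/s (same for both).

The velocity uncertainty is Δv = Δp/m:
- alpha particle: Δv = 2.109e-25 / 6.645e-27 = 3.174e+01 m/s = 31.742 m/s
- neutron: Δv = 2.109e-25 / 1.675e-27 = 1.259e+02 m/s = 125.924 m/s

Ratio: 1.259e+02 / 3.174e+01 = 4.0

The lighter particle has larger velocity uncertainty because Δv ∝ 1/m.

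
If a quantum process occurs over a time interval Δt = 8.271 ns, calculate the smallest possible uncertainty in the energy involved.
39.790 neV

Using the energy-time uncertainty principle:
ΔEΔt ≥ ℏ/2

The minimum uncertainty in energy is:
ΔE_min = ℏ/(2Δt)
ΔE_min = (1.055e-34 J·s) / (2 × 8.271e-09 s)
ΔE_min = 6.375e-27 J = 39.790 neV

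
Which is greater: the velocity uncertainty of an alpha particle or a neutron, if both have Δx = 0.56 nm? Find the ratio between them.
The neutron has the larger minimum velocity uncertainty, by a ratio of 4.0.

For both particles, Δp_min = ℏ/(2Δx) = 9.416e-26 kg·m/s (same for both).

The velocity uncertainty is Δv = Δp/m:
- alpha particle: Δv = 9.416e-26 / 6.645e-27 = 1.417e+01 m/s = 14.171 m/s
- neutron: Δv = 9.416e-26 / 1.675e-27 = 5.622e+01 m/s = 56.216 m/s

Ratio: 5.622e+01 / 1.417e+01 = 4.0

The lighter particle has larger velocity uncertainty because Δv ∝ 1/m.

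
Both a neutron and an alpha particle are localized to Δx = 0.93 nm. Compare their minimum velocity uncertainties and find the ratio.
The neutron has the larger minimum velocity uncertainty, by a ratio of 4.0.

For both particles, Δp_min = ℏ/(2Δx) = 5.670e-26 kg·m/s (same for both).

The velocity uncertainty is Δv = Δp/m:
- neutron: Δv = 5.670e-26 / 1.675e-27 = 3.385e+01 m/s = 33.851 m/s
- alpha particle: Δv = 5.670e-26 / 6.645e-27 = 8.533e+00 m/s = 8.533 m/s

Ratio: 3.385e+01 / 8.533e+00 = 4.0

The lighter particle has larger velocity uncertainty because Δv ∝ 1/m.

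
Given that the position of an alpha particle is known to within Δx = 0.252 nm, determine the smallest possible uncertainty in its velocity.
31.490 m/s

Using the Heisenberg uncertainty principle and Δp = mΔv:
ΔxΔp ≥ ℏ/2
Δx(mΔv) ≥ ℏ/2

The minimum uncertainty in velocity is:
Δv_min = ℏ/(2mΔx)
Δv_min = (1.055e-34 J·s) / (2 × 6.645e-27 kg × 2.520e-10 m)
Δv_min = 3.149e+01 m/s = 31.490 m/s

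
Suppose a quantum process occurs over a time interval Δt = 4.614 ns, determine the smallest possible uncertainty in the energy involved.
71.328 neV

Using the energy-time uncertainty principle:
ΔEΔt ≥ ℏ/2

The minimum uncertainty in energy is:
ΔE_min = ℏ/(2Δt)
ΔE_min = (1.055e-34 J·s) / (2 × 4.614e-09 s)
ΔE_min = 1.143e-26 J = 71.328 neV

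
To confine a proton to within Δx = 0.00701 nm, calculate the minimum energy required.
105.565 meV

Localizing a particle requires giving it sufficient momentum uncertainty:

1. From uncertainty principle: Δp ≥ ℏ/(2Δx)
   Δp_min = (1.055e-34 J·s) / (2 × 7.010e-12 m)
   Δp_min = 7.522e-24 kg·m/s

2. This momentum uncertainty corresponds to kinetic energy:
   KE ≈ (Δp)²/(2m) = (7.522e-24)²/(2 × 1.673e-27 kg)
   KE = 1.691e-20 J = 105.565 meV

Tighter localization requires more energy.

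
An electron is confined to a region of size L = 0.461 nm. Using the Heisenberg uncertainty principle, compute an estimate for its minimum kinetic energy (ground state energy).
44.819 meV

Using the uncertainty principle to estimate ground state energy:

1. The position uncertainty is approximately the confinement size:
   Δx ≈ L = 4.610e-10 m

2. From ΔxΔp ≥ ℏ/2, the minimum momentum uncertainty is:
   Δp ≈ ℏ/(2L) = 1.144e-25 kg·m/s

3. The kinetic energy is approximately:
   KE ≈ (Δp)²/(2m) = (1.144e-25)²/(2 × 9.109e-31 kg)
   KE ≈ 7.181e-21 J = 44.819 meV

This is an order-of-magnitude estimate of the ground state energy.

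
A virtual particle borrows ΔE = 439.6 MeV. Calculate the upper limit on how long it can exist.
7.486 × 10^-25 s

Using the energy-time uncertainty principle:
ΔEΔt ≥ ℏ/2

For a virtual particle borrowing energy ΔE, the maximum lifetime is:
Δt_max = ℏ/(2ΔE)

Converting energy:
ΔE = 439.6 MeV = 7.043e-11 J

Δt_max = (1.055e-34 J·s) / (2 × 7.043e-11 J)
Δt_max = 7.486e-25 s = 7.486 × 10^-25 s

Virtual particles with higher borrowed energy exist for shorter times.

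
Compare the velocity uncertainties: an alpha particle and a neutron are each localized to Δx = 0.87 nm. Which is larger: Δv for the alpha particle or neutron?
The neutron has the larger minimum velocity uncertainty, by a ratio of 4.0.

For both particles, Δp_min = ℏ/(2Δx) = 6.061e-26 kg·m/s (same for both).

The velocity uncertainty is Δv = Δp/m:
- alpha particle: Δv = 6.061e-26 / 6.645e-27 = 9.121e+00 m/s = 9.121 m/s
- neutron: Δv = 6.061e-26 / 1.675e-27 = 3.619e+01 m/s = 36.185 m/s

Ratio: 3.619e+01 / 9.121e+00 = 4.0

The lighter particle has larger velocity uncertainty because Δv ∝ 1/m.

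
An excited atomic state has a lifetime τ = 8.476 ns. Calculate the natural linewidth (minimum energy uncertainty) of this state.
38.828 neV

Using the energy-time uncertainty principle:
ΔEΔt ≥ ℏ/2

The lifetime τ represents the time uncertainty Δt.
The natural linewidth (minimum energy uncertainty) is:

ΔE = ℏ/(2τ)
ΔE = (1.055e-34 J·s) / (2 × 8.476e-09 s)
ΔE = 6.221e-27 J = 38.828 neV

This natural linewidth limits the precision of spectroscopic measurements.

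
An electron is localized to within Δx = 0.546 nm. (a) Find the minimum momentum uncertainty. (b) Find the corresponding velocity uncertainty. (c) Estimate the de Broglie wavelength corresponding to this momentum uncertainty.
(a) Δp_min = 9.657 × 10^-26 kg·m/s
(b) Δv_min = 106.014 km/s
(c) λ_dB = 6.861 nm

Step-by-step:

(a) From the uncertainty principle:
Δp_min = ℏ/(2Δx) = (1.055e-34 J·s)/(2 × 5.460e-10 m) = 9.657e-26 kg·m/s

(b) The velocity uncertainty:
Δv = Δp/m = (9.657e-26 kg·m/s)/(9.109e-31 kg) = 1.060e+05 m/s = 106.014 km/s

(c) The de Broglie wavelength for this momentum:
λ = h/p = (6.626e-34 J·s)/(9.657e-26 kg·m/s) = 6.861e-09 m = 6.861 nm

Note: The de Broglie wavelength is comparable to the localization size, as expected from wave-particle duality.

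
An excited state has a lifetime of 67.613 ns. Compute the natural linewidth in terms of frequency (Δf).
1.177 MHz

Using the energy-time uncertainty principle and E = hf:
ΔEΔt ≥ ℏ/2
hΔf·Δt ≥ ℏ/2

The minimum frequency uncertainty is:
Δf = ℏ/(2hτ) = 1/(4πτ)
Δf = 1/(4π × 6.761e-08 s)
Δf = 1.177e+06 Hz = 1.177 MHz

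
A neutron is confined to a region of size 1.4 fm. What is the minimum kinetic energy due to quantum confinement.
2.643 MeV

Using the uncertainty principle:

1. Position uncertainty: Δx ≈ 1.400e-15 m
2. Minimum momentum uncertainty: Δp = ℏ/(2Δx) = 3.766e-20 kg·m/s
3. Minimum kinetic energy:
   KE = (Δp)²/(2m) = (3.766e-20)²/(2 × 1.675e-27 kg)
   KE = 4.235e-13 J = 2.643 MeV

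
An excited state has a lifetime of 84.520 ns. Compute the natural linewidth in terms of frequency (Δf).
941.522 kHz

Using the energy-time uncertainty principle and E = hf:
ΔEΔt ≥ ℏ/2
hΔf·Δt ≥ ℏ/2

The minimum frequency uncertainty is:
Δf = ℏ/(2hτ) = 1/(4πτ)
Δf = 1/(4π × 8.452e-08 s)
Δf = 9.415e+05 Hz = 941.522 kHz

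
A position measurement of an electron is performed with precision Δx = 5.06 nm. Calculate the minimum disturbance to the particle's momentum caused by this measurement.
1.042 × 10^-26 kg·m/s

The uncertainty principle implies that measuring position disturbs momentum:
ΔxΔp ≥ ℏ/2

When we measure position with precision Δx, we necessarily introduce a momentum uncertainty:
Δp ≥ ℏ/(2Δx)
Δp_min = (1.055e-34 J·s) / (2 × 5.060e-09 m)
Δp_min = 1.042e-26 kg·m/s

The more precisely we measure position, the greater the momentum disturbance.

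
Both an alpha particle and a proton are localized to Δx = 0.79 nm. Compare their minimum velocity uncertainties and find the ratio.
The proton has the larger minimum velocity uncertainty, by a ratio of 4.0.

For both particles, Δp_min = ℏ/(2Δx) = 6.675e-26 kg·m/s (same for both).

The velocity uncertainty is Δv = Δp/m:
- alpha particle: Δv = 6.675e-26 / 6.645e-27 = 1.004e+01 m/s = 10.045 m/s
- proton: Δv = 6.675e-26 / 1.673e-27 = 3.990e+01 m/s = 39.904 m/s

Ratio: 3.990e+01 / 1.004e+01 = 4.0

The lighter particle has larger velocity uncertainty because Δv ∝ 1/m.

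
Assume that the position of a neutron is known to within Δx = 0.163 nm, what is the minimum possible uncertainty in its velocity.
193.136 m/s

Using the Heisenberg uncertainty principle and Δp = mΔv:
ΔxΔp ≥ ℏ/2
Δx(mΔv) ≥ ℏ/2

The minimum uncertainty in velocity is:
Δv_min = ℏ/(2mΔx)
Δv_min = (1.055e-34 J·s) / (2 × 1.675e-27 kg × 1.630e-10 m)
Δv_min = 1.931e+02 m/s = 193.136 m/s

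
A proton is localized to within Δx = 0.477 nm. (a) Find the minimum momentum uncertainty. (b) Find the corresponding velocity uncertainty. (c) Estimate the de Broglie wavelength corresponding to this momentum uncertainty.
(a) Δp_min = 1.105 × 10^-25 kg·m/s
(b) Δv_min = 66.089 m/s
(c) λ_dB = 5.994 nm

Step-by-step:

(a) From the uncertainty principle:
Δp_min = ℏ/(2Δx) = (1.055e-34 J·s)/(2 × 4.770e-10 m) = 1.105e-25 kg·m/s

(b) The velocity uncertainty:
Δv = Δp/m = (1.105e-25 kg·m/s)/(1.673e-27 kg) = 6.609e+01 m/s = 66.089 m/s

(c) The de Broglie wavelength for this momentum:
λ = h/p = (6.626e-34 J·s)/(1.105e-25 kg·m/s) = 5.994e-09 m = 5.994 nm

Note: The de Broglie wavelength is comparable to the localization size, as expected from wave-particle duality.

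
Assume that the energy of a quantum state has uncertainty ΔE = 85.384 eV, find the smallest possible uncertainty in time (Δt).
3.854 as

Using the energy-time uncertainty principle:
ΔEΔt ≥ ℏ/2

The minimum uncertainty in time is:
Δt_min = ℏ/(2ΔE)
Δt_min = (1.055e-34 J·s) / (2 × 1.368e-17 J)
Δt_min = 3.854e-18 s = 3.854 as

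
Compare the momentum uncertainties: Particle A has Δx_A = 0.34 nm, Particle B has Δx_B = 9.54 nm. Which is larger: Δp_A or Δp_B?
Particle A has the larger minimum momentum uncertainty, by a factor of 28.06.

For each particle, the minimum momentum uncertainty is Δp_min = ℏ/(2Δx):

Particle A: Δp_A = ℏ/(2×3.400e-10 m) = 1.551e-25 kg·m/s
Particle B: Δp_B = ℏ/(2×9.540e-09 m) = 5.527e-27 kg·m/s

Ratio: Δp_A/Δp_B = 28.06

Since Δp_min ∝ 1/Δx, the particle with smaller position uncertainty (A) has larger momentum uncertainty.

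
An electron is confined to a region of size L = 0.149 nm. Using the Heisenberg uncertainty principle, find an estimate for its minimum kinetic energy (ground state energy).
429.033 meV

Using the uncertainty principle to estimate ground state energy:

1. The position uncertainty is approximately the confinement size:
   Δx ≈ L = 1.490e-10 m

2. From ΔxΔp ≥ ℏ/2, the minimum momentum uncertainty is:
   Δp ≈ ℏ/(2L) = 3.539e-25 kg·m/s

3. The kinetic energy is approximately:
   KE ≈ (Δp)²/(2m) = (3.539e-25)²/(2 × 9.109e-31 kg)
   KE ≈ 6.874e-20 J = 429.033 meV

This is an order-of-magnitude estimate of the ground state energy.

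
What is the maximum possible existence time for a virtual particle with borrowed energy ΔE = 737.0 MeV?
4.465 × 10^-25 s

Using the energy-time uncertainty principle:
ΔEΔt ≥ ℏ/2

For a virtual particle borrowing energy ΔE, the maximum lifetime is:
Δt_max = ℏ/(2ΔE)

Converting energy:
ΔE = 737.0 MeV = 1.181e-10 J

Δt_max = (1.055e-34 J·s) / (2 × 1.181e-10 J)
Δt_max = 4.465e-25 s = 4.465 × 10^-25 s

Virtual particles with higher borrowed energy exist for shorter times.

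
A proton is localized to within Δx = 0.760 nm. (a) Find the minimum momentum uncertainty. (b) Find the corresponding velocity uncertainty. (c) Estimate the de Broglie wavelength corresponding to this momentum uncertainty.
(a) Δp_min = 6.938 × 10^-26 kg·m/s
(b) Δv_min = 41.480 m/s
(c) λ_dB = 9.550 nm

Step-by-step:

(a) From the uncertainty principle:
Δp_min = ℏ/(2Δx) = (1.055e-34 J·s)/(2 × 7.600e-10 m) = 6.938e-26 kg·m/s

(b) The velocity uncertainty:
Δv = Δp/m = (6.938e-26 kg·m/s)/(1.673e-27 kg) = 4.148e+01 m/s = 41.480 m/s

(c) The de Broglie wavelength for this momentum:
λ = h/p = (6.626e-34 J·s)/(6.938e-26 kg·m/s) = 9.550e-09 m = 9.550 nm

Note: The de Broglie wavelength is comparable to the localization size, as expected from wave-particle duality.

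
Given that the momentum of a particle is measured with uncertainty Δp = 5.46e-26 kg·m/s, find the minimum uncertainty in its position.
965.725 pm

Using the Heisenberg uncertainty principle:
ΔxΔp ≥ ℏ/2

The minimum uncertainty in position is:
Δx_min = ℏ/(2Δp)
Δx_min = (1.055e-34 J·s) / (2 × 5.460e-26 kg·m/s)
Δx_min = 9.657e-10 m = 965.725 pm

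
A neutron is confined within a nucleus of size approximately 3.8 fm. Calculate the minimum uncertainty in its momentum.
1.388 × 10^-20 kg·m/s

Using the Heisenberg uncertainty principle:
ΔxΔp ≥ ℏ/2

With Δx ≈ L = 3.800e-15 m (the confinement size):
Δp_min = ℏ/(2Δx)
Δp_min = (1.055e-34 J·s) / (2 × 3.800e-15 m)
Δp_min = 1.388e-20 kg·m/s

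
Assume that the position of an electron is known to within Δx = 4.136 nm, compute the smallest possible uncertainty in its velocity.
13.995 km/s

Using the Heisenberg uncertainty principle and Δp = mΔv:
ΔxΔp ≥ ℏ/2
Δx(mΔv) ≥ ℏ/2

The minimum uncertainty in velocity is:
Δv_min = ℏ/(2mΔx)
Δv_min = (1.055e-34 J·s) / (2 × 9.109e-31 kg × 4.136e-09 m)
Δv_min = 1.400e+04 m/s = 13.995 km/s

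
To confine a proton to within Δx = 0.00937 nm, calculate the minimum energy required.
59.085 meV

Localizing a particle requires giving it sufficient momentum uncertainty:

1. From uncertainty principle: Δp ≥ ℏ/(2Δx)
   Δp_min = (1.055e-34 J·s) / (2 × 9.370e-12 m)
   Δp_min = 5.627e-24 kg·m/s

2. This momentum uncertainty corresponds to kinetic energy:
   KE ≈ (Δp)²/(2m) = (5.627e-24)²/(2 × 1.673e-27 kg)
   KE = 9.466e-21 J = 59.085 meV

Tighter localization requires more energy.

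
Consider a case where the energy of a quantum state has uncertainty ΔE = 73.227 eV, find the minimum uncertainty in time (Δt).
4.494 as

Using the energy-time uncertainty principle:
ΔEΔt ≥ ℏ/2

The minimum uncertainty in time is:
Δt_min = ℏ/(2ΔE)
Δt_min = (1.055e-34 J·s) / (2 × 1.173e-17 J)
Δt_min = 4.494e-18 s = 4.494 as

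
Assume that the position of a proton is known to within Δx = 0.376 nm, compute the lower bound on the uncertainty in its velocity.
83.842 m/s

Using the Heisenberg uncertainty principle and Δp = mΔv:
ΔxΔp ≥ ℏ/2
Δx(mΔv) ≥ ℏ/2

The minimum uncertainty in velocity is:
Δv_min = ℏ/(2mΔx)
Δv_min = (1.055e-34 J·s) / (2 × 1.673e-27 kg × 3.760e-10 m)
Δv_min = 8.384e+01 m/s = 83.842 m/s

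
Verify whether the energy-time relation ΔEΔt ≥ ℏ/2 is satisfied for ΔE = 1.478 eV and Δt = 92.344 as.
No, it violates the uncertainty relation.

Calculate the product ΔEΔt:
ΔE = 1.478 eV = 2.368e-19 J
ΔEΔt = (2.368e-19 J) × (9.234e-17 s)
ΔEΔt = 2.187e-35 J·s

Compare to the minimum allowed value ℏ/2:
ℏ/2 = 5.273e-35 J·s

Since ΔEΔt = 2.187e-35 J·s < 5.273e-35 J·s = ℏ/2,
this violates the uncertainty relation.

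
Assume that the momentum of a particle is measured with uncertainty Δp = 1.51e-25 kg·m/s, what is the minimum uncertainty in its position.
349.196 pm

Using the Heisenberg uncertainty principle:
ΔxΔp ≥ ℏ/2

The minimum uncertainty in position is:
Δx_min = ℏ/(2Δp)
Δx_min = (1.055e-34 J·s) / (2 × 1.510e-25 kg·m/s)
Δx_min = 3.492e-10 m = 349.196 pm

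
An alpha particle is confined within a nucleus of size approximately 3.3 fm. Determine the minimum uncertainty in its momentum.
1.598 × 10^-20 kg·m/s

Using the Heisenberg uncertainty principle:
ΔxΔp ≥ ℏ/2

With Δx ≈ L = 3.300e-15 m (the confinement size):
Δp_min = ℏ/(2Δx)
Δp_min = (1.055e-34 J·s) / (2 × 3.300e-15 m)
Δp_min = 1.598e-20 kg·m/s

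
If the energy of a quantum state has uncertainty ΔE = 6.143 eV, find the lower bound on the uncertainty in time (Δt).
53.574 as

Using the energy-time uncertainty principle:
ΔEΔt ≥ ℏ/2

The minimum uncertainty in time is:
Δt_min = ℏ/(2ΔE)
Δt_min = (1.055e-34 J·s) / (2 × 9.842e-19 J)
Δt_min = 5.357e-17 s = 53.574 as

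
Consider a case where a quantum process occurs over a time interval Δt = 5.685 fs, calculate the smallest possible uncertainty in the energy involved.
57.890 meV

Using the energy-time uncertainty principle:
ΔEΔt ≥ ℏ/2

The minimum uncertainty in energy is:
ΔE_min = ℏ/(2Δt)
ΔE_min = (1.055e-34 J·s) / (2 × 5.685e-15 s)
ΔE_min = 9.275e-21 J = 57.890 meV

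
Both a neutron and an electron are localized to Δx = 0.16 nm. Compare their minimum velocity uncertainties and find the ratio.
The electron has the larger minimum velocity uncertainty, by a ratio of 1838.7.

For both particles, Δp_min = ℏ/(2Δx) = 3.296e-25 kg·m/s (same for both).

The velocity uncertainty is Δv = Δp/m:
- neutron: Δv = 3.296e-25 / 1.675e-27 = 1.968e+02 m/s = 196.757 m/s
- electron: Δv = 3.296e-25 / 9.109e-31 = 3.618e+05 m/s = 361.774 km/s

Ratio: 3.618e+05 / 1.968e+02 = 1838.7

The lighter particle has larger velocity uncertainty because Δv ∝ 1/m.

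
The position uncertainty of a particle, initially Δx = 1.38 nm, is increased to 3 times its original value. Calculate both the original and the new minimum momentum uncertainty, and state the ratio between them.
Original Δp_min = 3.821 × 10^-26 kg·m/s; new Δp'_min = 1.274 × 10^-26 kg·m/s; ratio Δp'_min/Δp_min = 1/3.

From the uncertainty principle ΔxΔp ≥ ℏ/2, the minimum momentum uncertainty is Δp_min = ℏ/(2Δx).

Original (Δx = 1.38 nm = 1.380e-09 m):
Δp_min = (1.055e-34 J·s)/(2 × 1.380e-09 m) = 3.821e-26 kg·m/s

When Δx → 3Δx:
Δp'_min = ℏ/(2 × 3Δx) = (1/3) × ℏ/(2Δx) = (1/3) × Δp_min
Δp'_min = 1/3 × 3.821e-26 kg·m/s = 1.274e-26 kg·m/s

Since Δp_min ∝ 1/Δx, when Δx is increased to 3 times its original value, Δp_min decreases to 1/3 of its original value.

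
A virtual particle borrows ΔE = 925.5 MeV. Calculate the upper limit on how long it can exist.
3.556 × 10^-25 s

Using the energy-time uncertainty principle:
ΔEΔt ≥ ℏ/2

For a virtual particle borrowing energy ΔE, the maximum lifetime is:
Δt_max = ℏ/(2ΔE)

Converting energy:
ΔE = 925.5 MeV = 1.483e-10 J

Δt_max = (1.055e-34 J·s) / (2 × 1.483e-10 J)
Δt_max = 3.556e-25 s = 3.556 × 10^-25 s

Virtual particles with higher borrowed energy exist for shorter times.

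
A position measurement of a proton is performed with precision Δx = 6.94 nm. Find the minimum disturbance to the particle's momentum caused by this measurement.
7.598 × 10^-27 kg·m/s

The uncertainty principle implies that measuring position disturbs momentum:
ΔxΔp ≥ ℏ/2

When we measure position with precision Δx, we necessarily introduce a momentum uncertainty:
Δp ≥ ℏ/(2Δx)
Δp_min = (1.055e-34 J·s) / (2 × 6.940e-09 m)
Δp_min = 7.598e-27 kg·m/s

The more precisely we measure position, the greater the momentum disturbance.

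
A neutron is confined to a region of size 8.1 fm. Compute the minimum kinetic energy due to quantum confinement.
78.956 keV

Using the uncertainty principle:

1. Position uncertainty: Δx ≈ 8.100e-15 m
2. Minimum momentum uncertainty: Δp = ℏ/(2Δx) = 6.510e-21 kg·m/s
3. Minimum kinetic energy:
   KE = (Δp)²/(2m) = (6.510e-21)²/(2 × 1.675e-27 kg)
   KE = 1.265e-14 J = 78.956 keV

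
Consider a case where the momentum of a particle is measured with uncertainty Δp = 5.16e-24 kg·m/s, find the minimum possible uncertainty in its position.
10.219 pm

Using the Heisenberg uncertainty principle:
ΔxΔp ≥ ℏ/2

The minimum uncertainty in position is:
Δx_min = ℏ/(2Δp)
Δx_min = (1.055e-34 J·s) / (2 × 5.160e-24 kg·m/s)
Δx_min = 1.022e-11 m = 10.219 pm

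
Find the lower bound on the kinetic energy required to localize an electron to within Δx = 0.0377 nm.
6.702 eV

Localizing a particle requires giving it sufficient momentum uncertainty:

1. From uncertainty principle: Δp ≥ ℏ/(2Δx)
   Δp_min = (1.055e-34 J·s) / (2 × 3.770e-11 m)
   Δp_min = 1.399e-24 kg·m/s

2. This momentum uncertainty corresponds to kinetic energy:
   KE ≈ (Δp)²/(2m) = (1.399e-24)²/(2 × 9.109e-31 kg)
   KE = 1.074e-18 J = 6.702 eV

Tighter localization requires more energy.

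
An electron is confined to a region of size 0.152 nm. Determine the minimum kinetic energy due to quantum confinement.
412.264 meV

Using the uncertainty principle:

1. Position uncertainty: Δx ≈ 1.520e-10 m
2. Minimum momentum uncertainty: Δp = ℏ/(2Δx) = 3.469e-25 kg·m/s
3. Minimum kinetic energy:
   KE = (Δp)²/(2m) = (3.469e-25)²/(2 × 9.109e-31 kg)
   KE = 6.605e-20 J = 412.264 meV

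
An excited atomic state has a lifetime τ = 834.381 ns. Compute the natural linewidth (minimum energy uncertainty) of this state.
394.431 peV

Using the energy-time uncertainty principle:
ΔEΔt ≥ ℏ/2

The lifetime τ represents the time uncertainty Δt.
The natural linewidth (minimum energy uncertainty) is:

ΔE = ℏ/(2τ)
ΔE = (1.055e-34 J·s) / (2 × 8.344e-07 s)
ΔE = 6.319e-29 J = 394.431 peV

This natural linewidth limits the precision of spectroscopic measurements.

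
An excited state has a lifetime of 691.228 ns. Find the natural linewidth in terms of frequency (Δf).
115.125 kHz

Using the energy-time uncertainty principle and E = hf:
ΔEΔt ≥ ℏ/2
hΔf·Δt ≥ ℏ/2

The minimum frequency uncertainty is:
Δf = ℏ/(2hτ) = 1/(4πτ)
Δf = 1/(4π × 6.912e-07 s)
Δf = 1.151e+05 Hz = 115.125 kHz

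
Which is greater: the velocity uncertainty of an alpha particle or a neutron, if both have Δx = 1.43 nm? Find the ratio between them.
The neutron has the larger minimum velocity uncertainty, by a ratio of 4.0.

For both particles, Δp_min = ℏ/(2Δx) = 3.687e-26 kg·m/s (same for both).

The velocity uncertainty is Δv = Δp/m:
- alpha particle: Δv = 3.687e-26 / 6.645e-27 = 5.549e+00 m/s = 5.549 m/s
- neutron: Δv = 3.687e-26 / 1.675e-27 = 2.201e+01 m/s = 22.015 m/s

Ratio: 2.201e+01 / 5.549e+00 = 4.0

The lighter particle has larger velocity uncertainty because Δv ∝ 1/m.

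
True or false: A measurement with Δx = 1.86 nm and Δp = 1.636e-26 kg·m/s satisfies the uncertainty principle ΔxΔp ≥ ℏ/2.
No, it violates the uncertainty principle (impossible measurement).

Calculate the product ΔxΔp:
ΔxΔp = (1.860e-09 m) × (1.636e-26 kg·m/s)
ΔxΔp = 3.043e-35 J·s

Compare to the minimum allowed value ℏ/2:
ℏ/2 = 5.273e-35 J·s

Since ΔxΔp = 3.043e-35 J·s < 5.273e-35 J·s = ℏ/2,
the measurement violates the uncertainty principle.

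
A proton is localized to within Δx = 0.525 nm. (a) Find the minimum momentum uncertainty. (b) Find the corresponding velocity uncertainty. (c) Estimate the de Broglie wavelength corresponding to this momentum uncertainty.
(a) Δp_min = 1.004 × 10^-25 kg·m/s
(b) Δv_min = 60.047 m/s
(c) λ_dB = 6.597 nm

Step-by-step:

(a) From the uncertainty principle:
Δp_min = ℏ/(2Δx) = (1.055e-34 J·s)/(2 × 5.250e-10 m) = 1.004e-25 kg·m/s

(b) The velocity uncertainty:
Δv = Δp/m = (1.004e-25 kg·m/s)/(1.673e-27 kg) = 6.005e+01 m/s = 60.047 m/s

(c) The de Broglie wavelength for this momentum:
λ = h/p = (6.626e-34 J·s)/(1.004e-25 kg·m/s) = 6.597e-09 m = 6.597 nm

Note: The de Broglie wavelength is comparable to the localization size, as expected from wave-particle duality.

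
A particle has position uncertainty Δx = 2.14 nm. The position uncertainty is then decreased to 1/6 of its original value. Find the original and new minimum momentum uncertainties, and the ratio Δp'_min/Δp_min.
Original Δp_min = 2.464 × 10^-26 kg·m/s; new Δp'_min = 1.478 × 10^-25 kg·m/s; ratio Δp'_min/Δp_min = 6.

From the uncertainty principle ΔxΔp ≥ ℏ/2, the minimum momentum uncertainty is Δp_min = ℏ/(2Δx).

Original (Δx = 2.14 nm = 2.140e-09 m):
Δp_min = (1.055e-34 J·s)/(2 × 2.140e-09 m) = 2.464e-26 kg·m/s

When Δx → (1/6)Δx:
Δp'_min = ℏ/(2 × (1/6)Δx) = 6 × ℏ/(2Δx) = 6 × Δp_min
Δp'_min = 6 × 2.464e-26 kg·m/s = 1.478e-25 kg·m/s

Since Δp_min ∝ 1/Δx, when Δx is decreased to 1/6 of its original value, Δp_min increases to 6 times its original value.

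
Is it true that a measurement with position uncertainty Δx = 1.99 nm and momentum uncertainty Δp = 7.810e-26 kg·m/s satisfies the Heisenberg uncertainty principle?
Yes, it satisfies the uncertainty principle.

Calculate the product ΔxΔp:
ΔxΔp = (1.990e-09 m) × (7.810e-26 kg·m/s)
ΔxΔp = 1.554e-34 J·s

Compare to the minimum allowed value ℏ/2:
ℏ/2 = 5.273e-35 J·s

Since ΔxΔp = 1.554e-34 J·s ≥ 5.273e-35 J·s = ℏ/2,
the measurement satisfies the uncertainty principle.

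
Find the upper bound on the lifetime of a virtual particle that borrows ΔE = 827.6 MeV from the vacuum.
3.977 × 10^-25 s

Using the energy-time uncertainty principle:
ΔEΔt ≥ ℏ/2

For a virtual particle borrowing energy ΔE, the maximum lifetime is:
Δt_max = ℏ/(2ΔE)

Converting energy:
ΔE = 827.6 MeV = 1.326e-10 J

Δt_max = (1.055e-34 J·s) / (2 × 1.326e-10 J)
Δt_max = 3.977e-25 s = 3.977 × 10^-25 s

Virtual particles with higher borrowed energy exist for shorter times.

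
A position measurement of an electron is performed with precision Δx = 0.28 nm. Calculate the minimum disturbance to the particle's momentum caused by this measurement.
1.883 × 10^-25 kg·m/s

The uncertainty principle implies that measuring position disturbs momentum:
ΔxΔp ≥ ℏ/2

When we measure position with precision Δx, we necessarily introduce a momentum uncertainty:
Δp ≥ ℏ/(2Δx)
Δp_min = (1.055e-34 J·s) / (2 × 2.800e-10 m)
Δp_min = 1.883e-25 kg·m/s

The more precisely we measure position, the greater the momentum disturbance.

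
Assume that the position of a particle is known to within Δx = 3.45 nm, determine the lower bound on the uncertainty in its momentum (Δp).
1.528 × 10^-26 kg·m/s

Using the Heisenberg uncertainty principle:
ΔxΔp ≥ ℏ/2

The minimum uncertainty in momentum is:
Δp_min = ℏ/(2Δx)
Δp_min = (1.055e-34 J·s) / (2 × 3.450e-09 m)
Δp_min = 1.528e-26 kg·m/s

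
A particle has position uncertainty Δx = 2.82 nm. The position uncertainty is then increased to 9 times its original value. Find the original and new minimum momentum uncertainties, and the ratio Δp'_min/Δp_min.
Original Δp_min = 1.870 × 10^-26 kg·m/s; new Δp'_min = 2.078 × 10^-27 kg·m/s; ratio Δp'_min/Δp_min = 1/9.

From the uncertainty principle ΔxΔp ≥ ℏ/2, the minimum momentum uncertainty is Δp_min = ℏ/(2Δx).

Original (Δx = 2.82 nm = 2.820e-09 m):
Δp_min = (1.055e-34 J·s)/(2 × 2.820e-09 m) = 1.870e-26 kg·m/s

When Δx → 9Δx:
Δp'_min = ℏ/(2 × 9Δx) = (1/9) × ℏ/(2Δx) = (1/9) × Δp_min
Δp'_min = 1/9 × 1.870e-26 kg·m/s = 2.078e-27 kg·m/s

Since Δp_min ∝ 1/Δx, when Δx is increased to 9 times its original value, Δp_min decreases to 1/9 of its original value.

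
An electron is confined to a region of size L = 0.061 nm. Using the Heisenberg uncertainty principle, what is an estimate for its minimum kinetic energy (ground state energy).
2.560 eV

Using the uncertainty principle to estimate ground state energy:

1. The position uncertainty is approximately the confinement size:
   Δx ≈ L = 6.100e-11 m

2. From ΔxΔp ≥ ℏ/2, the minimum momentum uncertainty is:
   Δp ≈ ℏ/(2L) = 8.644e-25 kg·m/s

3. The kinetic energy is approximately:
   KE ≈ (Δp)²/(2m) = (8.644e-25)²/(2 × 9.109e-31 kg)
   KE ≈ 4.101e-19 J = 2.560 eV

This is an order-of-magnitude estimate of the ground state energy.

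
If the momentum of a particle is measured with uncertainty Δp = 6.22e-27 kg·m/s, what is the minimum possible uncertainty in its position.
8.477 nm

Using the Heisenberg uncertainty principle:
ΔxΔp ≥ ℏ/2

The minimum uncertainty in position is:
Δx_min = ℏ/(2Δp)
Δx_min = (1.055e-34 J·s) / (2 × 6.220e-27 kg·m/s)
Δx_min = 8.477e-09 m = 8.477 nm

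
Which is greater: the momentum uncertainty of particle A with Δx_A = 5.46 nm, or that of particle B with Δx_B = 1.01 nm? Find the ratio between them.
Particle B has the larger minimum momentum uncertainty, by a factor of 5.41.

For each particle, the minimum momentum uncertainty is Δp_min = ℏ/(2Δx):

Particle A: Δp_A = ℏ/(2×5.460e-09 m) = 9.657e-27 kg·m/s
Particle B: Δp_B = ℏ/(2×1.010e-09 m) = 5.221e-26 kg·m/s

Ratio: Δp_B/Δp_A = 5.41

Since Δp_min ∝ 1/Δx, the particle with smaller position uncertainty (B) has larger momentum uncertainty.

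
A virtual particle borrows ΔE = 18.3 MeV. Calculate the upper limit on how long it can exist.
17.984 ys

Using the energy-time uncertainty principle:
ΔEΔt ≥ ℏ/2

For a virtual particle borrowing energy ΔE, the maximum lifetime is:
Δt_max = ℏ/(2ΔE)

Converting energy:
ΔE = 18.3 MeV = 2.932e-12 J

Δt_max = (1.055e-34 J·s) / (2 × 2.932e-12 J)
Δt_max = 1.798e-23 s = 17.984 ys

Virtual particles with higher borrowed energy exist for shorter times.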